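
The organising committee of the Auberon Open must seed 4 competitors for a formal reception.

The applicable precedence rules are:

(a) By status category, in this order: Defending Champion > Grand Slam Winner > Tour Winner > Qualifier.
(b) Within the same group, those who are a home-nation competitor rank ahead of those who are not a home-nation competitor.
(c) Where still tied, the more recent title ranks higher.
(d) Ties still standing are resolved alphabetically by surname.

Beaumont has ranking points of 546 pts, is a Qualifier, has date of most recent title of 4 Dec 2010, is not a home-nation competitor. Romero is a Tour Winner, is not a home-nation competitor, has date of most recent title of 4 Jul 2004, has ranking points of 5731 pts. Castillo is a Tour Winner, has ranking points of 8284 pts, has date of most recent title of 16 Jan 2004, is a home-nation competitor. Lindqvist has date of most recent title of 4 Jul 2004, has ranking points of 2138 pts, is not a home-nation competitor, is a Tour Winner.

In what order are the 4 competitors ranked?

Castillo, Lindqvist, Romero, Beaumont

By status category: Castillo, Lindqvist and Romero (Tour Winner); then Beaumont (Qualifier).
Among Castillo, Lindqvist and Romero, a home-nation competitor before not a home-nation competitor: Castillo (a home-nation competitor) before Lindqvist and Romero (not a home-nation competitor).
Lindqvist and Romero both have date of most recent title 4 Jul 2004, so the next rule applies.
Among Lindqvist and Romero, alphabetically by surname: Lindqvist before Romero.
Full order: Castillo, Lindqvist, Romero, Beaumont.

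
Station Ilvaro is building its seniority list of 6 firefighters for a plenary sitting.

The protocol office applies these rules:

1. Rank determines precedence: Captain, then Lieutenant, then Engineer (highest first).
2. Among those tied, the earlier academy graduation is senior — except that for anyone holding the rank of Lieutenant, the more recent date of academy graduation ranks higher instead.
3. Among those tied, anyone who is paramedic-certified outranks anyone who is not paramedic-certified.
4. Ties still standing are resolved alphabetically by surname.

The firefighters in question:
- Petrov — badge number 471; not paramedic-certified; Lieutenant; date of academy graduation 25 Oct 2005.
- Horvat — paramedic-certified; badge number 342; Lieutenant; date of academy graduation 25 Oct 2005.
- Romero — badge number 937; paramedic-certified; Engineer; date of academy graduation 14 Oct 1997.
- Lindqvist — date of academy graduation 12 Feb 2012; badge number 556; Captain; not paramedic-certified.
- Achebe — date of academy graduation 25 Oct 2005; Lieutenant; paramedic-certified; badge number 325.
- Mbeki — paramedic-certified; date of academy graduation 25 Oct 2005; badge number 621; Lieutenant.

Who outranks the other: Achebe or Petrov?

By rank: Lindqvist (Captain); then Achebe, Horvat, Mbeki and Petrov (Lieutenant); then Romero (Engineer).
Achebe, Horvat, Mbeki and Petrov all have date of academy graduation 25 Oct 2005, so the next rule applies.
Among Achebe, Horvat, Mbeki and Petrov, paramedic-certified before not paramedic-certified: Achebe, Horvat and Mbeki (paramedic-certified) before Petrov (not paramedic-certified).
Among Achebe, Horvat and Mbeki, alphabetically by surname: Achebe before Horvat before Mbeki.
So Achebe takes precedence.

Achebe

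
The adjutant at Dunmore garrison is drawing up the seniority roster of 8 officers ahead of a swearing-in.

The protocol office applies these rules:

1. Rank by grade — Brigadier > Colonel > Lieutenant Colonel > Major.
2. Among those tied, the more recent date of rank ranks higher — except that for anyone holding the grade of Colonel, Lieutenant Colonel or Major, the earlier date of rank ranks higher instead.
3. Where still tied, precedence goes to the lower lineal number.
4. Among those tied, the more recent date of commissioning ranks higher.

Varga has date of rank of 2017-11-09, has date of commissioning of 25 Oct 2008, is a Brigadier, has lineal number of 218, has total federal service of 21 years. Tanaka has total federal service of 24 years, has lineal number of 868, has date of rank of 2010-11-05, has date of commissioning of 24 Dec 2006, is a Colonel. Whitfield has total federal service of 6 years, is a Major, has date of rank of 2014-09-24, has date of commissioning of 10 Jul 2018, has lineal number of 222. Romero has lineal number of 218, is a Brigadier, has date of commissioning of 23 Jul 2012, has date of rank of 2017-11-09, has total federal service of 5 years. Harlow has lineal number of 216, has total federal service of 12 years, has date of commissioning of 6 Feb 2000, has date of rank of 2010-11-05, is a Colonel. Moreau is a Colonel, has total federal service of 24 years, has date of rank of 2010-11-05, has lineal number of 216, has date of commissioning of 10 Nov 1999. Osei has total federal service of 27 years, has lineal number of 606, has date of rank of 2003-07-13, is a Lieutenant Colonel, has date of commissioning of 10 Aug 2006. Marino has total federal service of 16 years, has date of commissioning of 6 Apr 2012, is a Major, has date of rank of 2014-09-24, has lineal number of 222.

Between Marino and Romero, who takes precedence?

Romero

By grade: Romero and Varga (Brigadier); then Harlow, Moreau and Tanaka (Colonel); then Osei (Lieutenant Colonel); then Whitfield and Marino (Major).
Romero and Varga both have date of rank 2017-11-09, so the next rule applies.
Romero and Varga both have lineal number 218, so the next rule applies.
Among Romero and Varga, by date of commissioning (later first): Romero (23 Jul 2012) before Varga (25 Oct 2008).
Harlow, Moreau and Tanaka all have date of rank 2010-11-05, so the next rule applies.
Among Harlow, Moreau and Tanaka, by lineal number (lower first): Harlow and Moreau (216) before Tanaka (868).
Among Harlow and Moreau, by date of commissioning (later first): Harlow (6 Feb 2000) before Moreau (10 Nov 1999).
Whitfield and Marino both have date of rank 2014-09-24, so the next rule applies.
Whitfield and Marino both have lineal number 222, so the next rule applies.
Among Whitfield and Marino, by date of commissioning (later first): Whitfield (10 Jul 2018) before Marino (6 Apr 2012).
So Romero takes precedence.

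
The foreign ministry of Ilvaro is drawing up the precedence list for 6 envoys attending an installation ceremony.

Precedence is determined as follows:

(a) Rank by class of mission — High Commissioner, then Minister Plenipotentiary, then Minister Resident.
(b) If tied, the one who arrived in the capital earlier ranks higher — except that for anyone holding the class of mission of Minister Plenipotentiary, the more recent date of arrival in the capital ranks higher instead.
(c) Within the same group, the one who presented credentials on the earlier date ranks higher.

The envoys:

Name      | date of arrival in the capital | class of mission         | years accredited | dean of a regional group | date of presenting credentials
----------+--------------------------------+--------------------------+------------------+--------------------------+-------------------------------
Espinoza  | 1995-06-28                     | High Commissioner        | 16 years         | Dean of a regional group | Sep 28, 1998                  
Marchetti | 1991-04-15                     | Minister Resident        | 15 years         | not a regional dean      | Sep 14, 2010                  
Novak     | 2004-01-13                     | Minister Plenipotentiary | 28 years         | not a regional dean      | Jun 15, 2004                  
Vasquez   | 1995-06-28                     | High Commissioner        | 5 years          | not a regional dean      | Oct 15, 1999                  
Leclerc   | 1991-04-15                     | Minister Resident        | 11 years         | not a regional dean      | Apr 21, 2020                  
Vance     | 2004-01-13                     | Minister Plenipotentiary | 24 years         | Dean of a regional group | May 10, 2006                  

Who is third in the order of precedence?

By class of mission: Espinoza and Vasquez (High Commissioner); then Novak and Vance (Minister Plenipotentiary); then Marchetti and Leclerc (Minister Resident).
Espinoza and Vasquez both have date of arrival in the capital 1995-06-28, so the next rule applies.
Among Espinoza and Vasquez, by date of presenting credentials (earlier first): Espinoza (Sep 28, 1998) before Vasquez (Oct 15, 1999).
Novak and Vance both have date of arrival in the capital 2004-01-13, so the next rule applies.
Among Novak and Vance, by date of presenting credentials (earlier first): Novak (Jun 15, 2004) before Vance (May 10, 2006).
Marchetti and Leclerc both have date of arrival in the capital 1991-04-15, so the next rule applies.
Among Marchetti and Leclerc, by date of presenting credentials (earlier first): Marchetti (Sep 14, 2010) before Leclerc (Apr 21, 2020).
Order: Espinoza, Vasquez, Novak, Vance, Marchetti, Leclerc.

Novak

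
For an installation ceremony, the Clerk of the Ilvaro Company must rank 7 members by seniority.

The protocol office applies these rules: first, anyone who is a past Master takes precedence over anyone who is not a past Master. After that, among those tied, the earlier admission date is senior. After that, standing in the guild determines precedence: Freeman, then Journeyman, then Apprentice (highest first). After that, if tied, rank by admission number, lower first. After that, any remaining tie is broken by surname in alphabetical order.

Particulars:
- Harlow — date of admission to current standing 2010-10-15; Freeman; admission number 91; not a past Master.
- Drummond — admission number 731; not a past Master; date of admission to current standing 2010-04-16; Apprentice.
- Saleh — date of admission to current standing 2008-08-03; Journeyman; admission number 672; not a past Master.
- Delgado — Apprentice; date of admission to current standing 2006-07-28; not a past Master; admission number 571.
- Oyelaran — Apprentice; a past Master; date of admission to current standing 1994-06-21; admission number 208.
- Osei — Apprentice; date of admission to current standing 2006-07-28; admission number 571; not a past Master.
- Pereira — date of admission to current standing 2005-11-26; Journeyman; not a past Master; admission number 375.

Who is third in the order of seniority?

Delgado

By the first rule: Oyelaran (a past Master); then Pereira, Delgado, Osei, Saleh, Drummond and Harlow (each not a past Master).
Among Pereira, Delgado, Osei, Saleh, Drummond and Harlow, by date of admission to current standing (earlier first): Pereira (2005-11-26) before Delgado and Osei (2006-07-28) before Saleh (2008-08-03) before Drummond (2010-04-16) before Harlow (2010-10-15).
Delgado and Osei are each Apprentice, so the next rule applies.
Delgado and Osei both have admission number 571, so the next rule applies.
Among Delgado and Osei, alphabetically by surname: Delgado before Osei.
Order: Oyelaran, Pereira, Delgado, Osei, Saleh, Drummond, Harlow.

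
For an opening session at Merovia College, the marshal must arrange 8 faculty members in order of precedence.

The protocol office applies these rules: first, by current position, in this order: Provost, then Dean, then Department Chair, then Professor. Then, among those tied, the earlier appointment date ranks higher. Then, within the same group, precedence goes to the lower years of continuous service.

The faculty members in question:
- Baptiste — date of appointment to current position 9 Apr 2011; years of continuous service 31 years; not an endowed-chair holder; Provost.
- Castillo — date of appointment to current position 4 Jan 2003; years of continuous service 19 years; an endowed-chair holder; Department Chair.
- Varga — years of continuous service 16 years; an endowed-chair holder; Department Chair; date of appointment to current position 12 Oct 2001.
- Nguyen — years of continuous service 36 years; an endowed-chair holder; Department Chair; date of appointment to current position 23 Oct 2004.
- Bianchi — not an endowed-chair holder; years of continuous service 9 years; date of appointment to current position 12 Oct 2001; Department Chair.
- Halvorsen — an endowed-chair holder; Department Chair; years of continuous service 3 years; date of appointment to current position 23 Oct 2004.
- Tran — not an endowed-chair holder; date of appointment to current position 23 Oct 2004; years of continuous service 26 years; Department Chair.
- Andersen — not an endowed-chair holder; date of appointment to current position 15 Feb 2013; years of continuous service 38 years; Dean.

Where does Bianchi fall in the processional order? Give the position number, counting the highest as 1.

By current position: Baptiste (Provost); then Andersen (Dean); then Bianchi, Varga, Castillo, Halvorsen, Tran and Nguyen (Department Chair).
Among Bianchi, Varga, Castillo, Halvorsen, Tran and Nguyen, by date of appointment to current position (earlier first): Bianchi and Varga (12 Oct 2001) before Castillo (4 Jan 2003) before Halvorsen, Tran and Nguyen (23 Oct 2004).
Among Bianchi and Varga, by years of continuous service (lower first): Bianchi (9 years) before Varga (16 years).
Among Halvorsen, Tran and Nguyen, by years of continuous service (lower first): Halvorsen (3 years) before Tran (26 years) before Nguyen (36 years).
Order: Baptiste, Andersen, Bianchi, Varga, Castillo, Halvorsen, Tran, Nguyen. So position 3.

3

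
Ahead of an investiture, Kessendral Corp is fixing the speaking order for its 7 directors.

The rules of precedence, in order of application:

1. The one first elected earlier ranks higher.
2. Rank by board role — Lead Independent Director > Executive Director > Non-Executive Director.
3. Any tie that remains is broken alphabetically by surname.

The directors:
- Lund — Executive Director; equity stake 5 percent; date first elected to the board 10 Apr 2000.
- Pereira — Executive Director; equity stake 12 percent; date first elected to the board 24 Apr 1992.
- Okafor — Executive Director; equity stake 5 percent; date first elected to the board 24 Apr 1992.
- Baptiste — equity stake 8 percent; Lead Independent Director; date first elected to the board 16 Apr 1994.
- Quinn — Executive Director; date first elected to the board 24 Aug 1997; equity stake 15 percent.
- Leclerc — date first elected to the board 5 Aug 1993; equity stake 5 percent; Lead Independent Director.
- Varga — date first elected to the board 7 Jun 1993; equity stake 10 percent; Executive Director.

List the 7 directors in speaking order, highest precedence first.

Okafor, Pereira, Varga, Leclerc, Baptiste, Quinn, Lund

By date first elected to the board (earlier first): Okafor and Pereira (both 24 Apr 1992); then Varga (7 Jun 1993); then Leclerc (5 Aug 1993); then Baptiste (16 Apr 1994); then Quinn (24 Aug 1997); then Lund (10 Apr 2000).
Okafor and Pereira are each Executive Director, so the next rule applies.
Among Okafor and Pereira, alphabetically by surname: Okafor before Pereira.
Full order: Okafor, Pereira, Varga, Leclerc, Baptiste, Quinn, Lund.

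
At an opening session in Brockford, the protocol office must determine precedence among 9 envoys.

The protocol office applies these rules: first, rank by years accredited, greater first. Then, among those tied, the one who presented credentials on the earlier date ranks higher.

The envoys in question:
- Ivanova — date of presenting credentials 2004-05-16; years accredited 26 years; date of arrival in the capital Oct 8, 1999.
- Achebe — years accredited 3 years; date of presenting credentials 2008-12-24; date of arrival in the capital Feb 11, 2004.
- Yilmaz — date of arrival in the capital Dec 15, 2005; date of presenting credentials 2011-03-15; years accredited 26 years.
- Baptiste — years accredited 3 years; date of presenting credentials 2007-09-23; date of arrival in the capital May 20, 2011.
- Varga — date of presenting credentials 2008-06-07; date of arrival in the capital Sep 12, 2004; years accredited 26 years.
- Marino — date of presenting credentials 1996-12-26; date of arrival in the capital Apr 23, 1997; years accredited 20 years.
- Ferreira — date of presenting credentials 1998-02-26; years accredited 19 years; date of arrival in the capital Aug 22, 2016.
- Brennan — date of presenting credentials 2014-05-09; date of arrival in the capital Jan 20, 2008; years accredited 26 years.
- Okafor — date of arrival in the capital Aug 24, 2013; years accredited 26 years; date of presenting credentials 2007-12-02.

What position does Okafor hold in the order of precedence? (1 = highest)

2

By years accredited (higher first): Ivanova, Okafor, Varga, Yilmaz and Brennan (each 26 years); then Marino (20 years); then Ferreira (19 years); then Baptiste and Achebe (both 3 years).
Among Ivanova, Okafor, Varga, Yilmaz and Brennan, by date of presenting credentials (earlier first): Ivanova (2004-05-16) before Okafor (2007-12-02) before Varga (2008-06-07) before Yilmaz (2011-03-15) before Brennan (2014-05-09).
Among Baptiste and Achebe, by date of presenting credentials (earlier first): Baptiste (2007-09-23) before Achebe (2008-12-24).
Order: Ivanova, Okafor, Varga, Yilmaz, Brennan, Marino, Ferreira, Baptiste, Achebe. So position 2.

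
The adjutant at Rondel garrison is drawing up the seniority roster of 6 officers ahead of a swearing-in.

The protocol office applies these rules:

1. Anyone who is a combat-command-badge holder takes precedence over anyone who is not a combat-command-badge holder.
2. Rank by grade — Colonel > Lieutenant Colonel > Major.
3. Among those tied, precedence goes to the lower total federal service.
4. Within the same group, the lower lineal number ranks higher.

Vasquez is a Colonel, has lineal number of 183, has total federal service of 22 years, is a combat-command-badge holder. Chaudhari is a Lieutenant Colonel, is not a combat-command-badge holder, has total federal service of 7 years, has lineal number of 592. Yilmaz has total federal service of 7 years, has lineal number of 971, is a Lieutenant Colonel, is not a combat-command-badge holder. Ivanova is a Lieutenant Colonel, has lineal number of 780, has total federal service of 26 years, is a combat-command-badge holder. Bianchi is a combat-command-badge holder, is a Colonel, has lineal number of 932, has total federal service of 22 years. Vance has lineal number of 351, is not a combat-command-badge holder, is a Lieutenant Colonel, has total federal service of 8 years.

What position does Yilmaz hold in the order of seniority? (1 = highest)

By the first rule: Vasquez, Bianchi and Ivanova (each a combat-command-badge holder); then Chaudhari, Yilmaz and Vance (each not a combat-command-badge holder).
Among Vasquez, Bianchi and Ivanova, by grade: Vasquez and Bianchi (Colonel) before Ivanova (Lieutenant Colonel).
Vasquez and Bianchi both have total federal service 22 years, so the next rule applies.
Among Vasquez and Bianchi, by lineal number (lower first): Vasquez (183) before Bianchi (932).
Chaudhari, Yilmaz and Vance are each Lieutenant Colonel, so the next rule applies.
Among Chaudhari, Yilmaz and Vance, by total federal service (lower first): Chaudhari and Yilmaz (7 years) before Vance (8 years).
Among Chaudhari and Yilmaz, by lineal number (lower first): Chaudhari (592) before Yilmaz (971).
Order: Vasquez, Bianchi, Ivanova, Chaudhari, Yilmaz, Vance. So position 5.

5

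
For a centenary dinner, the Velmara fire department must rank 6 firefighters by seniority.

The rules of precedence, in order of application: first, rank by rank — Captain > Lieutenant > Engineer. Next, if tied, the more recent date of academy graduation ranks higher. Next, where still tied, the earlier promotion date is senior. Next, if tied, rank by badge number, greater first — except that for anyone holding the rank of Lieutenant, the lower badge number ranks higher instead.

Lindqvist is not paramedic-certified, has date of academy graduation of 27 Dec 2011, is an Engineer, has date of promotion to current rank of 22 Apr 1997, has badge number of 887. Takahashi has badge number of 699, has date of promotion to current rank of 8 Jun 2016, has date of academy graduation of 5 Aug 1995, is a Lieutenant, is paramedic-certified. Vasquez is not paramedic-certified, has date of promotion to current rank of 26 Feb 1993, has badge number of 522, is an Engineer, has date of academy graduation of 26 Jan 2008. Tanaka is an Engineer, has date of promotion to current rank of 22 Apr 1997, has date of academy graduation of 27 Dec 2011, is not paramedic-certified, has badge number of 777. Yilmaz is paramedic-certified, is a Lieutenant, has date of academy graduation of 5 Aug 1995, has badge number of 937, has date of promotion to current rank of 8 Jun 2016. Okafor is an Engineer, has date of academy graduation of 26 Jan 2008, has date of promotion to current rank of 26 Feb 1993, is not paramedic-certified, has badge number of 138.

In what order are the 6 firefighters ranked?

Takahashi, Yilmaz, Lindqvist, Tanaka, Vasquez, Okafor

By rank: Takahashi and Yilmaz (Lieutenant); then Lindqvist, Tanaka, Vasquez and Okafor (Engineer).
Takahashi and Yilmaz both have date of academy graduation 5 Aug 1995, so the next rule applies.
Takahashi and Yilmaz both have date of promotion to current rank 8 Jun 2016, so the next rule applies.
Among Takahashi and Yilmaz, by badge number (lower first) (reversed rule for this group): Takahashi (699) before Yilmaz (937).
Among Lindqvist, Tanaka, Vasquez and Okafor, by date of academy graduation (later first): Lindqvist and Tanaka (27 Dec 2011) before Vasquez and Okafor (26 Jan 2008).
Lindqvist and Tanaka both have date of promotion to current rank 22 Apr 1997, so the next rule applies.
Among Lindqvist and Tanaka, by badge number (higher first): Lindqvist (887) before Tanaka (777).
Vasquez and Okafor both have date of promotion to current rank 26 Feb 1993, so the next rule applies.
Among Vasquez and Okafor, by badge number (higher first): Vasquez (522) before Okafor (138).
Full order: Takahashi, Yilmaz, Lindqvist, Tanaka, Vasquez, Okafor.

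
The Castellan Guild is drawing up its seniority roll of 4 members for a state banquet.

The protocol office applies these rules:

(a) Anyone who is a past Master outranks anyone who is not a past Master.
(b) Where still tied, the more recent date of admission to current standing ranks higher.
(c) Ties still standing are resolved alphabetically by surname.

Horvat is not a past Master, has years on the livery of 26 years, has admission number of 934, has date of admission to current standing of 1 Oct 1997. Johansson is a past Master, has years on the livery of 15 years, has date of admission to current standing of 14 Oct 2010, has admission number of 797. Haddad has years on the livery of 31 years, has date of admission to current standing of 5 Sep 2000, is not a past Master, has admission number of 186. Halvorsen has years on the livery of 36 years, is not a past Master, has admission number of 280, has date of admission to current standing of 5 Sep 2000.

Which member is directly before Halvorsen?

Haddad

By the first rule: Johansson (a past Master); then Haddad, Halvorsen and Horvat (each not a past Master).
Among Haddad, Halvorsen and Horvat, by date of admission to current standing (later first): Haddad and Halvorsen (5 Sep 2000) before Horvat (1 Oct 1997).
Among Haddad and Halvorsen, alphabetically by surname: Haddad before Halvorsen.
Order: Johansson, Haddad, Halvorsen, Horvat.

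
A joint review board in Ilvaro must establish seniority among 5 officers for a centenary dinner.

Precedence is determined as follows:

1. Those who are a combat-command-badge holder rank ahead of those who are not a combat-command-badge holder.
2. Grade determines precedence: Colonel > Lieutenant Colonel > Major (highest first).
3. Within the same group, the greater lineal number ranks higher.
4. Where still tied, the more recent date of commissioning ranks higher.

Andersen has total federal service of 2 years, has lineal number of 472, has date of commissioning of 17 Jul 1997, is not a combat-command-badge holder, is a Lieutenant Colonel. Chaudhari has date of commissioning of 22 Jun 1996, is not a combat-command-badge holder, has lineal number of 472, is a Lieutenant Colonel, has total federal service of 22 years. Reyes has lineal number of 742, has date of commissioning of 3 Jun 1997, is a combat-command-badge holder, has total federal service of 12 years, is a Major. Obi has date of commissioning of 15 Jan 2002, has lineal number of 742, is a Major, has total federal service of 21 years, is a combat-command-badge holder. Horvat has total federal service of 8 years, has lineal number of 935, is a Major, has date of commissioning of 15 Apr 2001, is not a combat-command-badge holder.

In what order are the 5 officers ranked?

By the first rule: Obi and Reyes (both a combat-command-badge holder); then Andersen, Chaudhari and Horvat (each not a combat-command-badge holder).
Obi and Reyes are each Major, so the next rule applies.
Obi and Reyes both have lineal number 742, so the next rule applies.
Among Obi and Reyes, by date of commissioning (later first): Obi (15 Jan 2002) before Reyes (3 Jun 1997).
Among Andersen, Chaudhari and Horvat, by grade: Andersen and Chaudhari (Lieutenant Colonel) before Horvat (Major).
Andersen and Chaudhari both have lineal number 472, so the next rule applies.
Among Andersen and Chaudhari, by date of commissioning (later first): Andersen (17 Jul 1997) before Chaudhari (22 Jun 1996).
Full order: Obi, Reyes, Andersen, Chaudhari, Horvat.

Obi, Reyes, Andersen, Chaudhari, Horvat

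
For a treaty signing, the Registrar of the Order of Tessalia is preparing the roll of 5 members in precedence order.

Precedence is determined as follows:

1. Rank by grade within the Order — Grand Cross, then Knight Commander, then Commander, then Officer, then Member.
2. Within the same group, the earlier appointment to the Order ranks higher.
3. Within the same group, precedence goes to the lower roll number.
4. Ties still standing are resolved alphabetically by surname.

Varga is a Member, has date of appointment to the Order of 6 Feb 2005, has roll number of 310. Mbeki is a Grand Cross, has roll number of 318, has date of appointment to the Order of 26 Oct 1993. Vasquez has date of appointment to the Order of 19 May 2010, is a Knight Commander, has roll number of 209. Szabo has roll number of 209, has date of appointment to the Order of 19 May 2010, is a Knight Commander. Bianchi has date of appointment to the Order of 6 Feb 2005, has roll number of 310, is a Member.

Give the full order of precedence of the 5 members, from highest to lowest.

By grade within the Order: Mbeki (Grand Cross); then Szabo and Vasquez (Knight Commander); then Bianchi and Varga (Member).
Szabo and Vasquez both have date of appointment to the Order 19 May 2010, so the next rule applies.
Szabo and Vasquez both have roll number 209, so the next rule applies.
Among Szabo and Vasquez, alphabetically by surname: Szabo before Vasquez.
Bianchi and Varga both have date of appointment to the Order 6 Feb 2005, so the next rule applies.
Bianchi and Varga both have roll number 310, so the next rule applies.
Among Bianchi and Varga, alphabetically by surname: Bianchi before Varga.
Full order: Mbeki, Szabo, Vasquez, Bianchi, Varga.

Mbeki, Szabo, Vasquez, Bianchi, Varga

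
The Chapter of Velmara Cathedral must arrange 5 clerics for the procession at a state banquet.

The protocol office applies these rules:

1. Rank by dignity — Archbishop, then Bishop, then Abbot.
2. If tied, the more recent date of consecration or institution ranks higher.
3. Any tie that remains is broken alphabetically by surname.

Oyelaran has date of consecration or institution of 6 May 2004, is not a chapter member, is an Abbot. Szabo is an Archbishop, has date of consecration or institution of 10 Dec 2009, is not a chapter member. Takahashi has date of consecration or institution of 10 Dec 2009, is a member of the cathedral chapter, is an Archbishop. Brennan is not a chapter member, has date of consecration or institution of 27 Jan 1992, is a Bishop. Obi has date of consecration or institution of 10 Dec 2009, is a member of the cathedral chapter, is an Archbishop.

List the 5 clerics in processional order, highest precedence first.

By dignity: Obi, Szabo and Takahashi (Archbishop); then Brennan (Bishop); then Oyelaran (Abbot).
Obi, Szabo and Takahashi all have date of consecration or institution 10 Dec 2009, so the next rule applies.
Among Obi, Szabo and Takahashi, alphabetically by surname: Obi before Szabo before Takahashi.
Full order: Obi, Szabo, Takahashi, Brennan, Oyelaran.

Obi, Szabo, Takahashi, Brennan, Oyelaran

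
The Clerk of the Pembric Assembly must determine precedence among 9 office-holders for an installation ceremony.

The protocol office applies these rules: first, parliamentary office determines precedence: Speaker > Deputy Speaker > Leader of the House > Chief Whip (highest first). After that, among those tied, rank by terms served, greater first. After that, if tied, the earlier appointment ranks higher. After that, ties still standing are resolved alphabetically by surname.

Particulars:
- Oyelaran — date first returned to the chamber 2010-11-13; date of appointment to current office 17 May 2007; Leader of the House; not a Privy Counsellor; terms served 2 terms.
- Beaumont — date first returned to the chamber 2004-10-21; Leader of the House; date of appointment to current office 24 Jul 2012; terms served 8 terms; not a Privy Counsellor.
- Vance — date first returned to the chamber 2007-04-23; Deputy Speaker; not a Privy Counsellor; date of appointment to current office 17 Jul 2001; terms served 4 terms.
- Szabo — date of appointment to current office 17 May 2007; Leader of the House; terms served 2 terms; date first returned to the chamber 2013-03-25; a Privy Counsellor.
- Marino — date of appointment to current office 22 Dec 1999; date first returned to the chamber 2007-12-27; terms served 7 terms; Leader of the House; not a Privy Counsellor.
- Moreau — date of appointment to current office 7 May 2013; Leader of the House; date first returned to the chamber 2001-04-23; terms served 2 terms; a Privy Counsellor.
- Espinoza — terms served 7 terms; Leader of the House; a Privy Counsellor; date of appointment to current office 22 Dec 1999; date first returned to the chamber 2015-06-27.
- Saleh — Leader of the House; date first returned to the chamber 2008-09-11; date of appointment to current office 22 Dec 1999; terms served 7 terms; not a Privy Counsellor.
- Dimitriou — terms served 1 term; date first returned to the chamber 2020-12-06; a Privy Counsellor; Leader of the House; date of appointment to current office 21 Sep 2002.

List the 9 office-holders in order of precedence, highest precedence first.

By parliamentary office: Vance (Deputy Speaker); then Beaumont, Espinoza, Marino, Saleh, Oyelaran, Szabo, Moreau and Dimitriou (Leader of the House).
Among Beaumont, Espinoza, Marino, Saleh, Oyelaran, Szabo, Moreau and Dimitriou, by terms served (higher first): Beaumont (8 terms) before Espinoza, Marino and Saleh (7 terms) before Oyelaran, Szabo and Moreau (2 terms) before Dimitriou (1 term).
Espinoza, Marino and Saleh all have date of appointment to current office 22 Dec 1999, so the next rule applies.
Among Espinoza, Marino and Saleh, alphabetically by surname: Espinoza before Marino before Saleh.
Among Oyelaran, Szabo and Moreau, by date of appointment to current office (earlier first): Oyelaran and Szabo (17 May 2007) before Moreau (7 May 2013).
Among Oyelaran and Szabo, alphabetically by surname: Oyelaran before Szabo.
Full order: Vance, Beaumont, Espinoza, Marino, Saleh, Oyelaran, Szabo, Moreau, Dimitriou.

Vance, Beaumont, Espinoza, Marino, Saleh, Oyelaran, Szabo, Moreau, Dimitriou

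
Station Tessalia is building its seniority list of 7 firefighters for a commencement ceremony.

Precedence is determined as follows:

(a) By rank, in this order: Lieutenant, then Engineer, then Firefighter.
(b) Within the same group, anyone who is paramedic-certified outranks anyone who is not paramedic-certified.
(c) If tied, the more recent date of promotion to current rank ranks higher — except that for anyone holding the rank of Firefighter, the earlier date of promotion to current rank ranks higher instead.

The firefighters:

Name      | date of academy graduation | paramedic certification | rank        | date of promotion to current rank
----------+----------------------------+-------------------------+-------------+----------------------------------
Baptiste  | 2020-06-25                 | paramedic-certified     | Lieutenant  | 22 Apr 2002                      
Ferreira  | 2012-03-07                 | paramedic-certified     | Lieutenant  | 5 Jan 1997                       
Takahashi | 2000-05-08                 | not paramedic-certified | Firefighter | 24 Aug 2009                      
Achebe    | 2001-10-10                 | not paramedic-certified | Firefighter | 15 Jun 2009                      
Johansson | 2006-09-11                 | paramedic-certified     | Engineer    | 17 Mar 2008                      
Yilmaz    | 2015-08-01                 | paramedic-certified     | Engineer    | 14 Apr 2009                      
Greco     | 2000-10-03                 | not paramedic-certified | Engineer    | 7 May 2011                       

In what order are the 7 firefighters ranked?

Baptiste, Ferreira, Yilmaz, Johansson, Greco, Achebe, Takahashi

By rank: Baptiste and Ferreira (Lieutenant); then Yilmaz, Johansson and Greco (Engineer); then Achebe and Takahashi (Firefighter).
Baptiste and Ferreira are each paramedic-certified, so the next rule applies.
Among Baptiste and Ferreira, by date of promotion to current rank (later first): Baptiste (22 Apr 2002) before Ferreira (5 Jan 1997).
Among Yilmaz, Johansson and Greco, paramedic-certified before not paramedic-certified: Yilmaz and Johansson (paramedic-certified) before Greco (not paramedic-certified).
Among Yilmaz and Johansson, by date of promotion to current rank (later first): Yilmaz (14 Apr 2009) before Johansson (17 Mar 2008).
Achebe and Takahashi are each not paramedic-certified, so the next rule applies.
Among Achebe and Takahashi, by date of promotion to current rank (earlier first) (reversed rule for this group): Achebe (15 Jun 2009) before Takahashi (24 Aug 2009).
Full order: Baptiste, Ferreira, Yilmaz, Johansson, Greco, Achebe, Takahashi.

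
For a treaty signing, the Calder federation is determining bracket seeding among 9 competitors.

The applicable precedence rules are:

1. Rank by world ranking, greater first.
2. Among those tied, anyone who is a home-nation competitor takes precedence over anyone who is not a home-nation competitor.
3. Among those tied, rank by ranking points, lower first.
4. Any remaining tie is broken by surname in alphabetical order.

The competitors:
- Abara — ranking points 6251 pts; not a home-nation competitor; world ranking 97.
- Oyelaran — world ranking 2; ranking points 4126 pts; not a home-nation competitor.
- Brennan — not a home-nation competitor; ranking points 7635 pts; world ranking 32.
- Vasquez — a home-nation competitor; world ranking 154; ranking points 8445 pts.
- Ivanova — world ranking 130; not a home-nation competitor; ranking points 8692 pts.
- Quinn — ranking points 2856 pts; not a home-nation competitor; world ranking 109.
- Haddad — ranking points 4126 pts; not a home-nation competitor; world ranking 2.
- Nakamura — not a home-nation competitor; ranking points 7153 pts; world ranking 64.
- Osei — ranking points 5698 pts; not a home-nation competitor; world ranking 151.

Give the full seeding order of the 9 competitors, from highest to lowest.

By world ranking (higher first): Vasquez (154); then Osei (151); then Ivanova (130); then Quinn (109); then Abara (97); then Nakamura (64); then Brennan (32); then Haddad and Oyelaran (both 2).
Haddad and Oyelaran are each not a home-nation competitor, so the next rule applies.
Haddad and Oyelaran both have ranking points 4126 pts, so the next rule applies.
Among Haddad and Oyelaran, alphabetically by surname: Haddad before Oyelaran.
Full order: Vasquez, Osei, Ivanova, Quinn, Abara, Nakamura, Brennan, Haddad, Oyelaran.

Vasquez, Osei, Ivanova, Quinn, Abara, Nakamura, Brennan, Haddad, Oyelaran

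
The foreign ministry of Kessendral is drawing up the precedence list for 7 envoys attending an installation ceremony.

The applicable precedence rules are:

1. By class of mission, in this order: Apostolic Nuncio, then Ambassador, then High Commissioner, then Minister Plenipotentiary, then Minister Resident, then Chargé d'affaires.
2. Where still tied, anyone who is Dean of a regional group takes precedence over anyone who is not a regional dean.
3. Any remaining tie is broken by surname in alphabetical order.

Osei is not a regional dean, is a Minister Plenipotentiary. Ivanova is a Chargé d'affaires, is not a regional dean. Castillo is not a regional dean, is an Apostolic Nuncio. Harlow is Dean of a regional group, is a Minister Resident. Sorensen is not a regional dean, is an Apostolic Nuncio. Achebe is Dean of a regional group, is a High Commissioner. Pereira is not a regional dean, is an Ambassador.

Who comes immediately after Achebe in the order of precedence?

Osei

By class of mission: Castillo and Sorensen (Apostolic Nuncio); then Pereira (Ambassador); then Achebe (High Commissioner); then Osei (Minister Plenipotentiary); then Harlow (Minister Resident); then Ivanova (Chargé d'affaires).
Castillo and Sorensen are each not a regional dean, so the next rule applies.
Among Castillo and Sorensen, alphabetically by surname: Castillo before Sorensen.
Order: Castillo, Sorensen, Pereira, Achebe, Osei, Harlow, Ivanova.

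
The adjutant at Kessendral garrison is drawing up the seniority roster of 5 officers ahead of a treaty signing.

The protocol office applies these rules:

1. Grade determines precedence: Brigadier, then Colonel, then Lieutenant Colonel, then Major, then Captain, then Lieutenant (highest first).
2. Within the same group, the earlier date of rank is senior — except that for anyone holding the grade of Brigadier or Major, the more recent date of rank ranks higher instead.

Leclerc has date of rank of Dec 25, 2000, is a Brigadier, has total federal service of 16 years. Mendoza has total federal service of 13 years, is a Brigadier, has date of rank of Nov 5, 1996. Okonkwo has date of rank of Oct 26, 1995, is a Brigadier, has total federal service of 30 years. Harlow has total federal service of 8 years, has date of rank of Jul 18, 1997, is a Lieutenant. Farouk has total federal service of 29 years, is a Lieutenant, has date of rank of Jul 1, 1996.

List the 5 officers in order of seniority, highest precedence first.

Leclerc, Mendoza, Okonkwo, Farouk, Harlow

By grade: Leclerc, Mendoza and Okonkwo (Brigadier); then Farouk and Harlow (Lieutenant).
Among Leclerc, Mendoza and Okonkwo, by date of rank (later first) (reversed rule for this group): Leclerc (Dec 25, 2000) before Mendoza (Nov 5, 1996) before Okonkwo (Oct 26, 1995).
Among Farouk and Harlow, by date of rank (earlier first): Farouk (Jul 1, 1996) before Harlow (Jul 18, 1997).
Full order: Leclerc, Mendoza, Okonkwo, Farouk, Harlow.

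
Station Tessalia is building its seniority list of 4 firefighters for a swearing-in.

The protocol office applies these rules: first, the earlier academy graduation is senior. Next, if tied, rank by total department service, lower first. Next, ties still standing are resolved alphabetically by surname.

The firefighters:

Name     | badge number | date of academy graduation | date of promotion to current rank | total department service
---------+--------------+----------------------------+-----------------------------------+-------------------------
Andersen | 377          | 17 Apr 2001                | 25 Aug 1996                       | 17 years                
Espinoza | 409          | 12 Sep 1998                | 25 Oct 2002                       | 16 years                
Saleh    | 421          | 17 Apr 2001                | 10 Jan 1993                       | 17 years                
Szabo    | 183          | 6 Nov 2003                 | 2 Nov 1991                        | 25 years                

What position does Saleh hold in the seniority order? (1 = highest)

3

By date of academy graduation (earlier first): Espinoza (12 Sep 1998); then Andersen and Saleh (both 17 Apr 2001); then Szabo (6 Nov 2003).
Andersen and Saleh both have total department service 17 years, so the next rule applies.
Among Andersen and Saleh, alphabetically by surname: Andersen before Saleh.
Order: Espinoza, Andersen, Saleh, Szabo. So position 3.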